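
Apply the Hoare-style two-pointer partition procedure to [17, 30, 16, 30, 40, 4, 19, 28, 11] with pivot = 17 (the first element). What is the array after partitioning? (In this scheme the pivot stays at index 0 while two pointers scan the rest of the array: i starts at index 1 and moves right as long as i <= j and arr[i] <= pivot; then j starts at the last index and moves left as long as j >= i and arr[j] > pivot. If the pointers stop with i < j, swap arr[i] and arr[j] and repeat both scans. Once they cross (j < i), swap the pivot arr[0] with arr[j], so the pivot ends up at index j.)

Hoare-style two-pointer partition with pivot = 17:

Initial array: [17, 30, 16, 30, 40, 4, 19, 28, 11]

Pointers start at i = 1, j = 8.
i stops at index 1 (arr[1]=30 > 17), j stops at index 8 (arr[8]=11 <= 17): swap arr[1] and arr[8], array becomes [17, 11, 16, 30, 40, 4, 19, 28, 30]
i stops at index 3 (arr[3]=30 > 17), j stops at index 5 (arr[5]=4 <= 17): swap arr[3] and arr[5], array becomes [17, 11, 16, 4, 40, 30, 19, 28, 30]
i ends at 4, j ends at 3: the pointers have crossed (j < i), so scanning stops.

Swap pivot arr[0] with arr[3] to place pivot at position 3: [4, 11, 16, 17, 40, 30, 19, 28, 30]
Pivot position: 3

After partitioning with pivot 17, the array becomes [4, 11, 16, 17, 40, 30, 19, 28, 30]. The pivot is placed at index 3. All elements to the left of the pivot are <= 17, and all elements to the right are > 17.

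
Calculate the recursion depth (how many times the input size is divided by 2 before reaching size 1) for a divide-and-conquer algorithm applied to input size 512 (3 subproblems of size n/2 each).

For divide and conquer with division factor 2:

Problem sizes at each level:
Level 0: 512
Level 1: 256
Level 2: 128
Level 3: 64
Level 4: 32
Level 5: 16
Level 6: 8
Level 7: 4
Level 8: 2
Level 9: 1

The root is level 0 and the size-1 base case is level 9 (the tree spans levels 0 through 9, i.e. 10 levels counting the root), so the depth is the number of divisions: log_2(512) = 9

The recursion tree depth is log_2(512) = 9. At each level, the problem size is divided by 2, so it takes 9 divisions to reduce to a base case of size 1. The algorithm makes 3 recursive calls at each level.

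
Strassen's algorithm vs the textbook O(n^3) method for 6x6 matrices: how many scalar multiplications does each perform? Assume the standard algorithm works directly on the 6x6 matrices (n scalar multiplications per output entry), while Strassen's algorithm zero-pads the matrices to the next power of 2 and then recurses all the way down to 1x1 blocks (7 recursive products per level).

Matrix multiplication for 6x6 matrices:

Strassen's algorithm requires power-of-2 dimensions. Pad 6x6 to 8x8 (next power of 2).

Standard algorithm: 6^3 = 216 multiplications
Strassen's algorithm: 7^(log2(8)) = 7^3 = 343 multiplications
Difference: 216 - 343 = -127 (Strassen uses MORE here due to padding overhead — for small or just-over-power-of-2 n, padding can outweigh the per-level savings)

Standard: 216 multiplications (6^3). Strassen: 343 multiplications (7^3, after padding to 8x8). Strassen reduces 8 recursive multiplications to 7 at each level.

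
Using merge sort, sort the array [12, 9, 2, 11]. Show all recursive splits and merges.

Merge sort trace:

Split: [12, 9, 2, 11] -> [12, 9] and [2, 11]
  Split: [12, 9] -> [12] and [9]
  Merge: [12] + [9] -> [9, 12]
  Split: [2, 11] -> [2] and [11]
  Merge: [2] + [11] -> [2, 11]
Merge: [9, 12] + [2, 11] -> [2, 9, 11, 12]

Final sorted array: [2, 9, 11, 12]

The merge sort proceeds by recursively splitting the array and merging sorted halves.
After all merges, the sorted array is [2, 9, 11, 12].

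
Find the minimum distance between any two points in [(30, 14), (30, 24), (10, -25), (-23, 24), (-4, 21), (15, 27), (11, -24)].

Computing all pairwise distances among 7 points:

d((30, 14), (30, 24)) = 10.0
d((30, 14), (10, -25)) = 43.8292
d((30, 14), (-23, 24)) = 53.9351
d((30, 14), (-4, 21)) = 34.7131
d((30, 14), (15, 27)) = 19.8494
d((30, 14), (11, -24)) = 42.4853
d((30, 24), (10, -25)) = 52.9245
d((30, 24), (-23, 24)) = 53.0
d((30, 24), (-4, 21)) = 34.1321
d((30, 24), (15, 27)) = 15.2971
d((30, 24), (11, -24)) = 51.6236
d((10, -25), (-23, 24)) = 59.0762
d((10, -25), (-4, 21)) = 48.0833
d((10, -25), (15, 27)) = 52.2398
d((10, -25), (11, -24)) = 1.4142 <-- minimum
d((-23, 24), (-4, 21)) = 19.2354
d((-23, 24), (15, 27)) = 38.1182
d((-23, 24), (11, -24)) = 58.8218
d((-4, 21), (15, 27)) = 19.9249
d((-4, 21), (11, -24)) = 47.4342
d((15, 27), (11, -24)) = 51.1566

Closest pair: (10, -25) and (11, -24) with distance 1.4142

The closest pair is (10, -25) and (11, -24) with Euclidean distance 1.4142. For 7 points, brute-force pairwise comparison is shown above. For large n, the divide-and-conquer algorithm (sort by x, recurse on halves, check the dividing strip) achieves O(n log n).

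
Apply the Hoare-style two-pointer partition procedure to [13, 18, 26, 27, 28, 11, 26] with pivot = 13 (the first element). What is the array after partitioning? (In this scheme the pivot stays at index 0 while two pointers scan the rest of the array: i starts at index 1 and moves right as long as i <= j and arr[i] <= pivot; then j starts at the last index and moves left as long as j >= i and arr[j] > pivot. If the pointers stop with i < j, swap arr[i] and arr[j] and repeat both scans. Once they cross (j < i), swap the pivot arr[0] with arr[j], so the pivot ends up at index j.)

Hoare-style two-pointer partition with pivot = 13:

Initial array: [13, 18, 26, 27, 28, 11, 26]

Pointers start at i = 1, j = 6.
i stops at index 1 (arr[1]=18 > 13), j stops at index 5 (arr[5]=11 <= 13): swap arr[1] and arr[5], array becomes [13, 11, 26, 27, 28, 18, 26]
i ends at 2, j ends at 1: the pointers have crossed (j < i), so scanning stops.

Swap pivot arr[0] with arr[1] to place pivot at position 1: [11, 13, 26, 27, 28, 18, 26]
Pivot position: 1

After partitioning with pivot 13, the array becomes [11, 13, 26, 27, 28, 18, 26]. The pivot is placed at index 1. All elements to the left of the pivot are <= 13, and all elements to the right are > 13.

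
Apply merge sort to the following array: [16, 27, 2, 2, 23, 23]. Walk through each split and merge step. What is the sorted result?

Merge sort trace:

Split: [16, 27, 2, 2, 23, 23] -> [16, 27, 2] and [2, 23, 23]
  Split: [16, 27, 2] -> [16] and [27, 2]
    Split: [27, 2] -> [27] and [2]
    Merge: [27] + [2] -> [2, 27]
  Merge: [16] + [2, 27] -> [2, 16, 27]
  Split: [2, 23, 23] -> [2] and [23, 23]
    Split: [23, 23] -> [23] and [23]
    Merge: [23] + [23] -> [23, 23]
  Merge: [2] + [23, 23] -> [2, 23, 23]
Merge: [2, 16, 27] + [2, 23, 23] -> [2, 2, 16, 23, 23, 27]

Final sorted array: [2, 2, 16, 23, 23, 27]

The merge sort proceeds by recursively splitting the array and merging sorted halves.
After all merges, the sorted array is [2, 2, 16, 23, 23, 27].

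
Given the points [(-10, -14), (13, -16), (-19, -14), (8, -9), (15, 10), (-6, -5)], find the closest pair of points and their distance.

Computing all pairwise distances among 6 points:

d((-10, -14), (13, -16)) = 23.0868
d((-10, -14), (-19, -14)) = 9.0
d((-10, -14), (8, -9)) = 18.6815
d((-10, -14), (15, 10)) = 34.6554
d((-10, -14), (-6, -5)) = 9.8489
d((13, -16), (-19, -14)) = 32.0624
d((13, -16), (8, -9)) = 8.6023 <-- minimum
d((13, -16), (15, 10)) = 26.0768
d((13, -16), (-6, -5)) = 21.9545
d((-19, -14), (8, -9)) = 27.4591
d((-19, -14), (15, 10)) = 41.6173
d((-19, -14), (-6, -5)) = 15.8114
d((8, -9), (15, 10)) = 20.2485
d((8, -9), (-6, -5)) = 14.5602
d((15, 10), (-6, -5)) = 25.807

Closest pair: (13, -16) and (8, -9) with distance 8.6023

The closest pair is (13, -16) and (8, -9) with Euclidean distance 8.6023. For 6 points, brute-force pairwise comparison is shown above. For large n, the divide-and-conquer algorithm (sort by x, recurse on halves, check the dividing strip) achieves O(n log n).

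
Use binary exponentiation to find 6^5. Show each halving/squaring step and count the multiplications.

Computing 6^5 by squaring (build up from 6^1; each line after the first costs one multiplication):

6^1 = 6
6^2 = (6^1)^2 = 6^2 = 36
6^4 = (6^2)^2 = 36^2 = 1296
6^5 = 6 * 6^4 = 6 * 1296 = 7776

Result: 7776
Multiplications needed: 3 (3 lines after 6^1)

6^5 = 7776. Using exponentiation by squaring, this requires 3 multiplications. The key idea: if the exponent is even, square the half-power; if odd, multiply by the base once.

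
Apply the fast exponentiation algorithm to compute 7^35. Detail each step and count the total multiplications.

Computing 7^35 by squaring (build up from 7^1; each line after the first costs one multiplication):

7^1 = 7
7^2 = (7^1)^2 = 7^2 = 49
7^4 = (7^2)^2 = 49^2 = 2401
7^8 = (7^4)^2 = 2401^2 = 5764801
7^16 = (7^8)^2 = 5764801^2 = 33232930569601
7^17 = 7 * 7^16 = 7 * 33232930569601 = 232630513987207
7^34 = (7^17)^2 = 232630513987207^2 = 54116956037952111668959660849
7^35 = 7 * 7^34 = 7 * 54116956037952111668959660849 = 378818692265664781682717625943

Result: 378818692265664781682717625943
Multiplications needed: 7 (7 lines after 7^1)

7^35 = 378818692265664781682717625943. Using exponentiation by squaring, this requires 7 multiplications. The key idea: if the exponent is even, square the half-power; if odd, multiply by the base once.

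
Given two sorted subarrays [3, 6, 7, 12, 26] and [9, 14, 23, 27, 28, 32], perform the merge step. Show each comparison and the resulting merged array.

Merging process:

Compare 3 vs 9: take 3 from left. Merged: [3]
Compare 6 vs 9: take 6 from left. Merged: [3, 6]
Compare 7 vs 9: take 7 from left. Merged: [3, 6, 7]
Compare 12 vs 9: take 9 from right. Merged: [3, 6, 7, 9]
Compare 12 vs 14: take 12 from left. Merged: [3, 6, 7, 9, 12]
Compare 26 vs 14: take 14 from right. Merged: [3, 6, 7, 9, 12, 14]
Compare 26 vs 23: take 23 from right. Merged: [3, 6, 7, 9, 12, 14, 23]
Compare 26 vs 27: take 26 from left. Merged: [3, 6, 7, 9, 12, 14, 23, 26]
Append remaining from right: [27, 28, 32]. Merged: [3, 6, 7, 9, 12, 14, 23, 26, 27, 28, 32]

Final merged array: [3, 6, 7, 9, 12, 14, 23, 26, 27, 28, 32]
Total comparisons: 8

The merged array is [3, 6, 7, 9, 12, 14, 23, 26, 27, 28, 32], requiring 8 comparisons. The merge step runs in O(n) time where n is the total number of elements.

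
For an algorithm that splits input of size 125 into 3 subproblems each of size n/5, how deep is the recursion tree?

For divide and conquer with division factor 5:

Problem sizes at each level:
Level 0: 125
Level 1: 25
Level 2: 5
Level 3: 1

The root is level 0 and the size-1 base case is level 3 (the tree spans levels 0 through 3, i.e. 4 levels counting the root), so the depth is the number of divisions: log_5(125) = 3

The recursion tree depth is log_5(125) = 3. At each level, the problem size is divided by 5, so it takes 3 divisions to reduce to a base case of size 1. The algorithm makes 3 recursive calls at each level.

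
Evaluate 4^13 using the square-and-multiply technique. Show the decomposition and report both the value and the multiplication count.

Computing 4^13 by squaring (build up from 4^1; each line after the first costs one multiplication):

4^1 = 4
4^2 = (4^1)^2 = 4^2 = 16
4^3 = 4 * 4^2 = 4 * 16 = 64
4^6 = (4^3)^2 = 64^2 = 4096
4^12 = (4^6)^2 = 4096^2 = 16777216
4^13 = 4 * 4^12 = 4 * 16777216 = 67108864

Result: 67108864
Multiplications needed: 5 (5 lines after 4^1)

4^13 = 67108864. Using exponentiation by squaring, this requires 5 multiplications. The key idea: if the exponent is even, square the half-power; if odd, multiply by the base once.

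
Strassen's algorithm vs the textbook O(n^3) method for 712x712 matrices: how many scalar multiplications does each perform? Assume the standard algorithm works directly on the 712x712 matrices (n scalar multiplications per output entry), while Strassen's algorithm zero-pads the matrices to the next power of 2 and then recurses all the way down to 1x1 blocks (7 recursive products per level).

Matrix multiplication for 712x712 matrices:

Strassen's algorithm requires power-of-2 dimensions. Pad 712x712 to 1024x1024 (next power of 2).

Standard algorithm: 712^3 = 360944128 multiplications
Strassen's algorithm: 7^(log2(1024)) = 7^10 = 282475249 multiplications
Savings: 360944128 - 282475249 = 78468879 multiplications

Standard: 360944128 multiplications (712^3). Strassen: 282475249 multiplications (7^10, after padding to 1024x1024). Strassen reduces 8 recursive multiplications to 7 at each level.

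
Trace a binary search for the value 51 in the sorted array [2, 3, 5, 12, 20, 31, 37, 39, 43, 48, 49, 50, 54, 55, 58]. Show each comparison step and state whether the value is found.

Binary search for 51 in [2, 3, 5, 12, 20, 31, 37, 39, 43, 48, 49, 50, 54, 55, 58]:

lo=0, hi=14, mid=7, arr[mid]=39 -> 39 < 51, search right half
lo=8, hi=14, mid=11, arr[mid]=50 -> 50 < 51, search right half
lo=12, hi=14, mid=13, arr[mid]=55 -> 55 > 51, search left half
lo=12, hi=12, mid=12, arr[mid]=54 -> 54 > 51, search left half
lo=12 > hi=11, target 51 not found

Binary search determines that 51 is not in the array after 4 comparisons. The search space was exhausted without finding the target.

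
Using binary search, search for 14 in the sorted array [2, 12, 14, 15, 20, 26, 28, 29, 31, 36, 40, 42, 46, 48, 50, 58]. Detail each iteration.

Binary search for 14 in [2, 12, 14, 15, 20, 26, 28, 29, 31, 36, 40, 42, 46, 48, 50, 58]:

lo=0, hi=15, mid=7, arr[mid]=29 -> 29 > 14, search left half
lo=0, hi=6, mid=3, arr[mid]=15 -> 15 > 14, search left half
lo=0, hi=2, mid=1, arr[mid]=12 -> 12 < 14, search right half
lo=2, hi=2, mid=2, arr[mid]=14 -> Found target at index 2!

Binary search finds 14 at index 2 after 4 comparisons. The search repeatedly halves the search space by comparing with the middle element.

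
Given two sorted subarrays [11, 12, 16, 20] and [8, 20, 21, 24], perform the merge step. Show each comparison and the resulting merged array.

Merging process:

Compare 11 vs 8: take 8 from right. Merged: [8]
Compare 11 vs 20: take 11 from left. Merged: [8, 11]
Compare 12 vs 20: take 12 from left. Merged: [8, 11, 12]
Compare 16 vs 20: take 16 from left. Merged: [8, 11, 12, 16]
Compare 20 vs 20: take 20 from left. Merged: [8, 11, 12, 16, 20]
Append remaining from right: [20, 21, 24]. Merged: [8, 11, 12, 16, 20, 20, 21, 24]

Final merged array: [8, 11, 12, 16, 20, 20, 21, 24]
Total comparisons: 5

The merged array is [8, 11, 12, 16, 20, 20, 21, 24], requiring 5 comparisons. The merge step runs in O(n) time where n is the total number of elements.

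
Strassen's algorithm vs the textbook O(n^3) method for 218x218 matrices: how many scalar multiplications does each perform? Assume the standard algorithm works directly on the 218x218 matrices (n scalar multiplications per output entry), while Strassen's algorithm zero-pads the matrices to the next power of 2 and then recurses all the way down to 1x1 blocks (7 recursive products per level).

Matrix multiplication for 218x218 matrices:

Strassen's algorithm requires power-of-2 dimensions. Pad 218x218 to 256x256 (next power of 2).

Standard algorithm: 218^3 = 10360232 multiplications
Strassen's algorithm: 7^(log2(256)) = 7^8 = 5764801 multiplications
Savings: 10360232 - 5764801 = 4595431 multiplications

Standard: 10360232 multiplications (218^3). Strassen: 5764801 multiplications (7^8, after padding to 256x256). Strassen reduces 8 recursive multiplications to 7 at each level.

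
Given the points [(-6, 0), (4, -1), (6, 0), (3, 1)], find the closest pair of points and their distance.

Computing all pairwise distances among 4 points:

d((-6, 0), (4, -1)) = 10.0499
d((-6, 0), (6, 0)) = 12.0
d((-6, 0), (3, 1)) = 9.0554
d((4, -1), (6, 0)) = 2.2361 <-- minimum
d((4, -1), (3, 1)) = 2.2361 <-- minimum
d((6, 0), (3, 1)) = 3.1623

Minimum distance: 2.2361 (tie among 2 pairs: (4, -1) and (6, 0); (4, -1) and (3, 1))

The minimum Euclidean distance is 2.2361. There is a tie: 2 pairs achieve this minimum — (4, -1) and (6, 0); (4, -1) and (3, 1). Any of these is a valid closest pair. For 4 points, brute-force pairwise comparison is shown above. For large n, the divide-and-conquer algorithm (sort by x, recurse on halves, check the dividing strip) achieves O(n log n).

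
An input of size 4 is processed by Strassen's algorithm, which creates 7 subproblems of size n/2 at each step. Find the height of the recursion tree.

For divide and conquer with division factor 2:

Problem sizes at each level:
Level 0: 4
Level 1: 2
Level 2: 1

The root is level 0 and the size-1 base case is level 2 (the tree spans levels 0 through 2, i.e. 3 levels counting the root), so the depth is the number of divisions: log_2(4) = 2

The recursion tree depth is log_2(4) = 2. At each level, the problem size is divided by 2, so it takes 2 divisions to reduce to a base case of size 1. The algorithm makes 7 recursive calls at each level.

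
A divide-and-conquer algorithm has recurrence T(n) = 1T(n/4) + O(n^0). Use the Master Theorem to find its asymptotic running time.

Master Theorem for T(n) = 1T(n/4) + O(n^0):

a = 1, b = 4, c = 0
log_b(a) = log_4(1) = 0.0000

Case 2: c = 0 = log_4(1) = 0.0000
T(n) = O(n^0 log n) = O(log n)

For T(n) = 1T(n/4) + O(n^0): log_4(1) = 0.0000. This is Case 2 of the Master Theorem (c = log_b(a), equal work at all levels), giving O(log n).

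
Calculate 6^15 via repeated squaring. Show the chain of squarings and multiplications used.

Computing 6^15 by squaring (build up from 6^1; each line after the first costs one multiplication):

6^1 = 6
6^2 = (6^1)^2 = 6^2 = 36
6^3 = 6 * 6^2 = 6 * 36 = 216
6^6 = (6^3)^2 = 216^2 = 46656
6^7 = 6 * 6^6 = 6 * 46656 = 279936
6^14 = (6^7)^2 = 279936^2 = 78364164096
6^15 = 6 * 6^14 = 6 * 78364164096 = 470184984576

Result: 470184984576
Multiplications needed: 6 (6 lines after 6^1)

6^15 = 470184984576. Using exponentiation by squaring, this requires 6 multiplications. The key idea: if the exponent is even, square the half-power; if odd, multiply by the base once.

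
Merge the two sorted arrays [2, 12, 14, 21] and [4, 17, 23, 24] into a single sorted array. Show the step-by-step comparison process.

Merging process:

Compare 2 vs 4: take 2 from left. Merged: [2]
Compare 12 vs 4: take 4 from right. Merged: [2, 4]
Compare 12 vs 17: take 12 from left. Merged: [2, 4, 12]
Compare 14 vs 17: take 14 from left. Merged: [2, 4, 12, 14]
Compare 21 vs 17: take 17 from right. Merged: [2, 4, 12, 14, 17]
Compare 21 vs 23: take 21 from left. Merged: [2, 4, 12, 14, 17, 21]
Append remaining from right: [23, 24]. Merged: [2, 4, 12, 14, 17, 21, 23, 24]

Final merged array: [2, 4, 12, 14, 17, 21, 23, 24]
Total comparisons: 6

The merged array is [2, 4, 12, 14, 17, 21, 23, 24], requiring 6 comparisons. The merge step runs in O(n) time where n is the total number of elements.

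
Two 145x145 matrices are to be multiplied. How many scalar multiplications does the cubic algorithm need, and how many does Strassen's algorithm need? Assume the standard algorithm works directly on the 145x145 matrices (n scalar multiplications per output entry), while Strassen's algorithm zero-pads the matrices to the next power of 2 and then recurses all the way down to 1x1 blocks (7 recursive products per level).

Matrix multiplication for 145x145 matrices:

Strassen's algorithm requires power-of-2 dimensions. Pad 145x145 to 256x256 (next power of 2).

Standard algorithm: 145^3 = 3048625 multiplications
Strassen's algorithm: 7^(log2(256)) = 7^8 = 5764801 multiplications
Difference: 3048625 - 5764801 = -2716176 (Strassen uses MORE here due to padding overhead — for small or just-over-power-of-2 n, padding can outweigh the per-level savings)

Standard: 3048625 multiplications (145^3). Strassen: 5764801 multiplications (7^8, after padding to 256x256). Strassen reduces 8 recursive multiplications to 7 at each level.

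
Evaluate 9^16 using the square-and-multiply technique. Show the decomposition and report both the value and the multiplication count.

Computing 9^16 by squaring (build up from 9^1; each line after the first costs one multiplication):

9^1 = 9
9^2 = (9^1)^2 = 9^2 = 81
9^4 = (9^2)^2 = 81^2 = 6561
9^8 = (9^4)^2 = 6561^2 = 43046721
9^16 = (9^8)^2 = 43046721^2 = 1853020188851841

Result: 1853020188851841
Multiplications needed: 4 (4 lines after 9^1)

9^16 = 1853020188851841. Using exponentiation by squaring, this requires 4 multiplications. The key idea: if the exponent is even, square the half-power; if odd, multiply by the base once.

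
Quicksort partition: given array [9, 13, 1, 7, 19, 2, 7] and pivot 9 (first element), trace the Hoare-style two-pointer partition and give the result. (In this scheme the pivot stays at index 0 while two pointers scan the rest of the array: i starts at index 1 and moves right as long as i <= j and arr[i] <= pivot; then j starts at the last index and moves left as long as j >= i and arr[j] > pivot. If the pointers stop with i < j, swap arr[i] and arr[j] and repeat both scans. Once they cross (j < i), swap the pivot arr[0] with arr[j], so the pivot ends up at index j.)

Hoare-style two-pointer partition with pivot = 9:

Initial array: [9, 13, 1, 7, 19, 2, 7]

Pointers start at i = 1, j = 6.
i stops at index 1 (arr[1]=13 > 9), j stops at index 6 (arr[6]=7 <= 9): swap arr[1] and arr[6], array becomes [9, 7, 1, 7, 19, 2, 13]
i stops at index 4 (arr[4]=19 > 9), j stops at index 5 (arr[5]=2 <= 9): swap arr[4] and arr[5], array becomes [9, 7, 1, 7, 2, 19, 13]
i ends at 5, j ends at 4: the pointers have crossed (j < i), so scanning stops.

Swap pivot arr[0] with arr[4] to place pivot at position 4: [2, 7, 1, 7, 9, 19, 13]
Pivot position: 4

After partitioning with pivot 9, the array becomes [2, 7, 1, 7, 9, 19, 13]. The pivot is placed at index 4. All elements to the left of the pivot are <= 9, and all elements to the right are > 9.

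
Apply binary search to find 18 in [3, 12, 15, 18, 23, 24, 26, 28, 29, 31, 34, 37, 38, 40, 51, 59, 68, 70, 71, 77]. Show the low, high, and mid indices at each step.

Binary search for 18 in [3, 12, 15, 18, 23, 24, 26, 28, 29, 31, 34, 37, 38, 40, 51, 59, 68, 70, 71, 77]:

lo=0, hi=19, mid=9, arr[mid]=31 -> 31 > 18, search left half
lo=0, hi=8, mid=4, arr[mid]=23 -> 23 > 18, search left half
lo=0, hi=3, mid=1, arr[mid]=12 -> 12 < 18, search right half
lo=2, hi=3, mid=2, arr[mid]=15 -> 15 < 18, search right half
lo=3, hi=3, mid=3, arr[mid]=18 -> Found target at index 3!

Binary search finds 18 at index 3 after 5 comparisons. The search repeatedly halves the search space by comparing with the middle element.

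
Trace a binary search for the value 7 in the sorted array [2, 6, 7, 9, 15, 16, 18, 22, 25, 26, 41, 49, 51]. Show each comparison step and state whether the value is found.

Binary search for 7 in [2, 6, 7, 9, 15, 16, 18, 22, 25, 26, 41, 49, 51]:

lo=0, hi=12, mid=6, arr[mid]=18 -> 18 > 7, search left half
lo=0, hi=5, mid=2, arr[mid]=7 -> Found target at index 2!

Binary search finds 7 at index 2 after 2 comparisons. The search repeatedly halves the search space by comparing with the middle element.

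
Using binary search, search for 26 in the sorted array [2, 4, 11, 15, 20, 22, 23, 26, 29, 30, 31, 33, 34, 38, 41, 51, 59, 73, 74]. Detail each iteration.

Binary search for 26 in [2, 4, 11, 15, 20, 22, 23, 26, 29, 30, 31, 33, 34, 38, 41, 51, 59, 73, 74]:

lo=0, hi=18, mid=9, arr[mid]=30 -> 30 > 26, search left half
lo=0, hi=8, mid=4, arr[mid]=20 -> 20 < 26, search right half
lo=5, hi=8, mid=6, arr[mid]=23 -> 23 < 26, search right half
lo=7, hi=8, mid=7, arr[mid]=26 -> Found target at index 7!

Binary search finds 26 at index 7 after 4 comparisons. The search repeatedly halves the search space by comparing with the middle element.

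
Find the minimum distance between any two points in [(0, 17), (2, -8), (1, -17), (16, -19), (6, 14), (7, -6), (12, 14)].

Computing all pairwise distances among 7 points:

d((0, 17), (2, -8)) = 25.0799
d((0, 17), (1, -17)) = 34.0147
d((0, 17), (16, -19)) = 39.3954
d((0, 17), (6, 14)) = 6.7082
d((0, 17), (7, -6)) = 24.0416
d((0, 17), (12, 14)) = 12.3693
d((2, -8), (1, -17)) = 9.0554
d((2, -8), (16, -19)) = 17.8045
d((2, -8), (6, 14)) = 22.3607
d((2, -8), (7, -6)) = 5.3852 <-- minimum
d((2, -8), (12, 14)) = 24.1661
d((1, -17), (16, -19)) = 15.1327
d((1, -17), (6, 14)) = 31.4006
d((1, -17), (7, -6)) = 12.53
d((1, -17), (12, 14)) = 32.8938
d((16, -19), (6, 14)) = 34.4819
d((16, -19), (7, -6)) = 15.8114
d((16, -19), (12, 14)) = 33.2415
d((6, 14), (7, -6)) = 20.025
d((6, 14), (12, 14)) = 6.0
d((7, -6), (12, 14)) = 20.6155

Closest pair: (2, -8) and (7, -6) with distance 5.3852

The closest pair is (2, -8) and (7, -6) with Euclidean distance 5.3852. For 7 points, brute-force pairwise comparison is shown above. For large n, the divide-and-conquer algorithm (sort by x, recurse on halves, check the dividing strip) achieves O(n log n).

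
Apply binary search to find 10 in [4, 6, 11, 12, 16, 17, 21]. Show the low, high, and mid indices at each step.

Binary search for 10 in [4, 6, 11, 12, 16, 17, 21]:

lo=0, hi=6, mid=3, arr[mid]=12 -> 12 > 10, search left half
lo=0, hi=2, mid=1, arr[mid]=6 -> 6 < 10, search right half
lo=2, hi=2, mid=2, arr[mid]=11 -> 11 > 10, search left half
lo=2 > hi=1, target 10 not found

Binary search determines that 10 is not in the array after 3 comparisons. The search space was exhausted without finding the target.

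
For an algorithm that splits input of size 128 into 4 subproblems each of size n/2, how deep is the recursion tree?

For divide and conquer with division factor 2:

Problem sizes at each level:
Level 0: 128
Level 1: 64
Level 2: 32
Level 3: 16
Level 4: 8
Level 5: 4
Level 6: 2
Level 7: 1

The root is level 0 and the size-1 base case is level 7 (the tree spans levels 0 through 7, i.e. 8 levels counting the root), so the depth is the number of divisions: log_2(128) = 7

The recursion tree depth is log_2(128) = 7. At each level, the problem size is divided by 2, so it takes 7 divisions to reduce to a base case of size 1. The algorithm makes 4 recursive calls at each level.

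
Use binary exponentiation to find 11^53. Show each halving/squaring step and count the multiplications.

Computing 11^53 by squaring (build up from 11^1; each line after the first costs one multiplication):

11^1 = 11
11^2 = (11^1)^2 = 11^2 = 121
11^3 = 11 * 11^2 = 11 * 121 = 1331
11^6 = (11^3)^2 = 1331^2 = 1771561
11^12 = (11^6)^2 = 1771561^2 = 3138428376721
11^13 = 11 * 11^12 = 11 * 3138428376721 = 34522712143931
11^26 = (11^13)^2 = 34522712143931^2 = 1191817653772720942460132761
11^52 = (11^26)^2 = 1191817653772720942460132761^2 = 1420429319844313329730664601483335671261683881745483121
11^53 = 11 * 11^52 = 11 * 1420429319844313329730664601483335671261683881745483121 = 15624722518287446627037310616316692383878522699200314331

Result: 15624722518287446627037310616316692383878522699200314331
Multiplications needed: 8 (8 lines after 11^1)

11^53 = 15624722518287446627037310616316692383878522699200314331. Using exponentiation by squaring, this requires 8 multiplications. The key idea: if the exponent is even, square the half-power; if odd, multiply by the base once.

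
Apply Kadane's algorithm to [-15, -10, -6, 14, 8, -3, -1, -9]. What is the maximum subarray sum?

Using Kadane's algorithm on [-15, -10, -6, 14, 8, -3, -1, -9]:

Scanning through the array:
Position 1 (value -10): max_ending_here = -10, max_so_far = -10
Position 2 (value -6): max_ending_here = -6, max_so_far = -6
Position 3 (value 14): max_ending_here = 14, max_so_far = 14
Position 4 (value 8): max_ending_here = 22, max_so_far = 22
Position 5 (value -3): max_ending_here = 19, max_so_far = 22
Position 6 (value -1): max_ending_here = 18, max_so_far = 22
Position 7 (value -9): max_ending_here = 9, max_so_far = 22

Maximum subarray: [14, 8]
Maximum sum: 22

The maximum subarray is [14, 8] with sum 22. This subarray runs from index 3 to index 4.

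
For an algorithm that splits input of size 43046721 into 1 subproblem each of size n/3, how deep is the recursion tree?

For divide and conquer with division factor 3:

Problem sizes at each level:
Level 0: 43046721
Level 1: 14348907
Level 2: 4782969
Level 3: 1594323
Level 4: 531441
Level 5: 177147
Level 6: 59049
Level 7: 19683
Level 8: 6561
Level 9: 2187
Level 10: 729
Level 11: 243
Level 12: 81
Level 13: 27
Level 14: 9
Level 15: 3
Level 16: 1

The root is level 0 and the size-1 base case is level 16 (the tree spans levels 0 through 16, i.e. 17 levels counting the root), so the depth is the number of divisions: log_3(43046721) = 16

The recursion tree depth is log_3(43046721) = 16. At each level, the problem size is divided by 3, so it takes 16 divisions to reduce to a base case of size 1. The algorithm makes 1 recursive call at each level.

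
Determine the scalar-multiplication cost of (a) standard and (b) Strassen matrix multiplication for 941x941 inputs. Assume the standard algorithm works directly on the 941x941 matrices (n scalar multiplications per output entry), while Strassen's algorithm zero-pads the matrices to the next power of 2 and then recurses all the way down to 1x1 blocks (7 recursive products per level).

Matrix multiplication for 941x941 matrices:

Strassen's algorithm requires power-of-2 dimensions. Pad 941x941 to 1024x1024 (next power of 2).

Standard algorithm: 941^3 = 833237621 multiplications
Strassen's algorithm: 7^(log2(1024)) = 7^10 = 282475249 multiplications
Savings: 833237621 - 282475249 = 550762372 multiplications

Standard: 833237621 multiplications (941^3). Strassen: 282475249 multiplications (7^10, after padding to 1024x1024). Strassen reduces 8 recursive multiplications to 7 at each level.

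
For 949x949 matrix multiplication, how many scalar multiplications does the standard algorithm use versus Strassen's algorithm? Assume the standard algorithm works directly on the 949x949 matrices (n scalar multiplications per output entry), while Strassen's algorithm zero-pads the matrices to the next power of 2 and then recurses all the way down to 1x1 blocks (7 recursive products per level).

Matrix multiplication for 949x949 matrices:

Strassen's algorithm requires power-of-2 dimensions. Pad 949x949 to 1024x1024 (next power of 2).

Standard algorithm: 949^3 = 854670349 multiplications
Strassen's algorithm: 7^(log2(1024)) = 7^10 = 282475249 multiplications
Savings: 854670349 - 282475249 = 572195100 multiplications

Standard: 854670349 multiplications (949^3). Strassen: 282475249 multiplications (7^10, after padding to 1024x1024). Strassen reduces 8 recursive multiplications to 7 at each level.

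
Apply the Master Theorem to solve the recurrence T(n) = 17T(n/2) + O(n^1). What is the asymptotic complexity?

Master Theorem for T(n) = 17T(n/2) + O(n^1):

a = 17, b = 2, c = 1
log_b(a) = log_2(17) = 4.0875

Case 1: c = 1 < log_2(17) = 4.0875
T(n) = O(n^(log_2 17))

For T(n) = 17T(n/2) + O(n^1): log_2(17) = 4.0875. This is Case 1 of the Master Theorem (c < log_b(a), work dominated by leaves), giving O(n^(log_2 17)).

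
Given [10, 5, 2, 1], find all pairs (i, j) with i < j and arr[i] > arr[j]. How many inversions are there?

Finding inversions in [10, 5, 2, 1]:

(0, 1): arr[0]=10 > arr[1]=5
(0, 2): arr[0]=10 > arr[2]=2
(0, 3): arr[0]=10 > arr[3]=1
(1, 2): arr[1]=5 > arr[2]=2
(1, 3): arr[1]=5 > arr[3]=1
(2, 3): arr[2]=2 > arr[3]=1

Total inversions: 6

The array has 6 inversion(s): (0,1), (0,2), (0,3), (1,2), (1,3), (2,3). Each pair (i,j) satisfies i < j and arr[i] > arr[j].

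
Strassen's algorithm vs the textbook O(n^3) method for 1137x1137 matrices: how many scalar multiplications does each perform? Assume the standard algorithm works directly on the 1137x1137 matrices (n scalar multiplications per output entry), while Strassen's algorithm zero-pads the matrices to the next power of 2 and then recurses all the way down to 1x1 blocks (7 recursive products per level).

Matrix multiplication for 1137x1137 matrices:

Strassen's algorithm requires power-of-2 dimensions. Pad 1137x1137 to 2048x2048 (next power of 2).

Standard algorithm: 1137^3 = 1469878353 multiplications
Strassen's algorithm: 7^(log2(2048)) = 7^11 = 1977326743 multiplications
Difference: 1469878353 - 1977326743 = -507448390 (Strassen uses MORE here due to padding overhead — for small or just-over-power-of-2 n, padding can outweigh the per-level savings)

Standard: 1469878353 multiplications (1137^3). Strassen: 1977326743 multiplications (7^11, after padding to 2048x2048). Strassen reduces 8 recursive multiplications to 7 at each level.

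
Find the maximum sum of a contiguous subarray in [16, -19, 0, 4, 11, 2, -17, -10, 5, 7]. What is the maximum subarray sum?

Using Kadane's algorithm on [16, -19, 0, 4, 11, 2, -17, -10, 5, 7]:

Scanning through the array:
Position 1 (value -19): max_ending_here = -3, max_so_far = 16
Position 2 (value 0): max_ending_here = 0, max_so_far = 16
Position 3 (value 4): max_ending_here = 4, max_so_far = 16
Position 4 (value 11): max_ending_here = 15, max_so_far = 16
Position 5 (value 2): max_ending_here = 17, max_so_far = 17
Position 6 (value -17): max_ending_here = 0, max_so_far = 17
Position 7 (value -10): max_ending_here = -10, max_so_far = 17
Position 8 (value 5): max_ending_here = 5, max_so_far = 17
Position 9 (value 7): max_ending_here = 12, max_so_far = 17

Maximum subarray: [0, 4, 11, 2]
Maximum sum: 17

The maximum subarray is [0, 4, 11, 2] with sum 17. This subarray runs from index 2 to index 5.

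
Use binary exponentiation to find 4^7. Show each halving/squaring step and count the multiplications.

Computing 4^7 by squaring (build up from 4^1; each line after the first costs one multiplication):

4^1 = 4
4^2 = (4^1)^2 = 4^2 = 16
4^3 = 4 * 4^2 = 4 * 16 = 64
4^6 = (4^3)^2 = 64^2 = 4096
4^7 = 4 * 4^6 = 4 * 4096 = 16384

Result: 16384
Multiplications needed: 4 (4 lines after 4^1)

4^7 = 16384. Using exponentiation by squaring, this requires 4 multiplications. The key idea: if the exponent is even, square the half-power; if odd, multiply by the base once.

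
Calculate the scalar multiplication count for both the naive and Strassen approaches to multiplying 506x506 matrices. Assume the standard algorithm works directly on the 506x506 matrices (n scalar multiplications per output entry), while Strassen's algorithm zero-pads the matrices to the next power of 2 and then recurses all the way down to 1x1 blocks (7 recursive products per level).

Matrix multiplication for 506x506 matrices:

Strassen's algorithm requires power-of-2 dimensions. Pad 506x506 to 512x512 (next power of 2).

Standard algorithm: 506^3 = 129554216 multiplications
Strassen's algorithm: 7^(log2(512)) = 7^9 = 40353607 multiplications
Savings: 129554216 - 40353607 = 89200609 multiplications

Standard: 129554216 multiplications (506^3). Strassen: 40353607 multiplications (7^9, after padding to 512x512). Strassen reduces 8 recursive multiplications to 7 at each level.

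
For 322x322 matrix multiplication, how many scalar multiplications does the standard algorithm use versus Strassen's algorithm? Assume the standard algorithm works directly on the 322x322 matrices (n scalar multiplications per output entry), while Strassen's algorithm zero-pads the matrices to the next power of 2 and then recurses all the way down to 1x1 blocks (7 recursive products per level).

Matrix multiplication for 322x322 matrices:

Strassen's algorithm requires power-of-2 dimensions. Pad 322x322 to 512x512 (next power of 2).

Standard algorithm: 322^3 = 33386248 multiplications
Strassen's algorithm: 7^(log2(512)) = 7^9 = 40353607 multiplications
Difference: 33386248 - 40353607 = -6967359 (Strassen uses MORE here due to padding overhead — for small or just-over-power-of-2 n, padding can outweigh the per-level savings)

Standard: 33386248 multiplications (322^3). Strassen: 40353607 multiplications (7^9, after padding to 512x512). Strassen reduces 8 recursive multiplications to 7 at each level.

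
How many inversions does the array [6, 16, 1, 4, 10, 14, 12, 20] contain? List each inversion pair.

Finding inversions in [6, 16, 1, 4, 10, 14, 12, 20]:

(0, 2): arr[0]=6 > arr[2]=1
(0, 3): arr[0]=6 > arr[3]=4
(1, 2): arr[1]=16 > arr[2]=1
(1, 3): arr[1]=16 > arr[3]=4
(1, 4): arr[1]=16 > arr[4]=10
(1, 5): arr[1]=16 > arr[5]=14
(1, 6): arr[1]=16 > arr[6]=12
(5, 6): arr[5]=14 > arr[6]=12

Total inversions: 8

The array has 8 inversion(s): (0,2), (0,3), (1,2), (1,3), (1,4), (1,5), (1,6), (5,6). Each pair (i,j) satisfies i < j and arr[i] > arr[j].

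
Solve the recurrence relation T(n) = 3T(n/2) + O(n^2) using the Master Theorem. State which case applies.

Master Theorem for T(n) = 3T(n/2) + O(n^2):

a = 3, b = 2, c = 2
log_b(a) = log_2(3) = 1.5850

Case 3: c = 2 > log_2(3) = 1.5850
T(n) = O(n^2) = O(n^2)

For T(n) = 3T(n/2) + O(n^2): log_2(3) = 1.5850. This is Case 3 of the Master Theorem (c > log_b(a), work dominated by root), giving O(n^2).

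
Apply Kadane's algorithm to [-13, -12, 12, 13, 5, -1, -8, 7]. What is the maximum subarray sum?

Using Kadane's algorithm on [-13, -12, 12, 13, 5, -1, -8, 7]:

Scanning through the array:
Position 1 (value -12): max_ending_here = -12, max_so_far = -12
Position 2 (value 12): max_ending_here = 12, max_so_far = 12
Position 3 (value 13): max_ending_here = 25, max_so_far = 25
Position 4 (value 5): max_ending_here = 30, max_so_far = 30
Position 5 (value -1): max_ending_here = 29, max_so_far = 30
Position 6 (value -8): max_ending_here = 21, max_so_far = 30
Position 7 (value 7): max_ending_here = 28, max_so_far = 30

Maximum subarray: [12, 13, 5]
Maximum sum: 30

The maximum subarray is [12, 13, 5] with sum 30. This subarray runs from index 2 to index 4.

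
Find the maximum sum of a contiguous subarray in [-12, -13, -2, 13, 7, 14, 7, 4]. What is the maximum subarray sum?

Using Kadane's algorithm on [-12, -13, -2, 13, 7, 14, 7, 4]:

Scanning through the array:
Position 1 (value -13): max_ending_here = -13, max_so_far = -12
Position 2 (value -2): max_ending_here = -2, max_so_far = -2
Position 3 (value 13): max_ending_here = 13, max_so_far = 13
Position 4 (value 7): max_ending_here = 20, max_so_far = 20
Position 5 (value 14): max_ending_here = 34, max_so_far = 34
Position 6 (value 7): max_ending_here = 41, max_so_far = 41
Position 7 (value 4): max_ending_here = 45, max_so_far = 45

Maximum subarray: [13, 7, 14, 7, 4]
Maximum sum: 45

The maximum subarray is [13, 7, 14, 7, 4] with sum 45. This subarray runs from index 3 to index 7.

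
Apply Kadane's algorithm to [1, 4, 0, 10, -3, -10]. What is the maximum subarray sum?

Using Kadane's algorithm on [1, 4, 0, 10, -3, -10]:

Scanning through the array:
Position 1 (value 4): max_ending_here = 5, max_so_far = 5
Position 2 (value 0): max_ending_here = 5, max_so_far = 5
Position 3 (value 10): max_ending_here = 15, max_so_far = 15
Position 4 (value -3): max_ending_here = 12, max_so_far = 15
Position 5 (value -10): max_ending_here = 2, max_so_far = 15

Maximum subarray: [1, 4, 0, 10]
Maximum sum: 15

The maximum subarray is [1, 4, 0, 10] with sum 15. This subarray runs from index 0 to index 3.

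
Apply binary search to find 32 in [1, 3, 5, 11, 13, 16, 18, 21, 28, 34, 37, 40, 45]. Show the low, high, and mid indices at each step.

Binary search for 32 in [1, 3, 5, 11, 13, 16, 18, 21, 28, 34, 37, 40, 45]:

lo=0, hi=12, mid=6, arr[mid]=18 -> 18 < 32, search right half
lo=7, hi=12, mid=9, arr[mid]=34 -> 34 > 32, search left half
lo=7, hi=8, mid=7, arr[mid]=21 -> 21 < 32, search right half
lo=8, hi=8, mid=8, arr[mid]=28 -> 28 < 32, search right half
lo=9 > hi=8, target 32 not found

Binary search determines that 32 is not in the array after 4 comparisons. The search space was exhausted without finding the target.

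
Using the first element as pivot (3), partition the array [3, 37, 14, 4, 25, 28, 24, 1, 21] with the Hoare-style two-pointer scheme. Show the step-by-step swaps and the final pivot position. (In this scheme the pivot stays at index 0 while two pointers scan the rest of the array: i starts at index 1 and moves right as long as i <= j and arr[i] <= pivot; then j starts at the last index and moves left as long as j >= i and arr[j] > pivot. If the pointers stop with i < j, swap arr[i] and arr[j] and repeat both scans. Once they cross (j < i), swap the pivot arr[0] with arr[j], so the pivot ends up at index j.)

Hoare-style two-pointer partition with pivot = 3:

Initial array: [3, 37, 14, 4, 25, 28, 24, 1, 21]

Pointers start at i = 1, j = 8.
i stops at index 1 (arr[1]=37 > 3), j stops at index 7 (arr[7]=1 <= 3): swap arr[1] and arr[7], array becomes [3, 1, 14, 4, 25, 28, 24, 37, 21]
i ends at 2, j ends at 1: the pointers have crossed (j < i), so scanning stops.

Swap pivot arr[0] with arr[1] to place pivot at position 1: [1, 3, 14, 4, 25, 28, 24, 37, 21]
Pivot position: 1

After partitioning with pivot 3, the array becomes [1, 3, 14, 4, 25, 28, 24, 37, 21]. The pivot is placed at index 1. All elements to the left of the pivot are <= 3, and all elements to the right are > 3.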